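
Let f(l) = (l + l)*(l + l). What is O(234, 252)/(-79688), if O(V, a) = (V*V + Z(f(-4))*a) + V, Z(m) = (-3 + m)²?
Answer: -496341/39844 ≈ -12.457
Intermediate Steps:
f(l) = 4*l² (f(l) = (2*l)*(2*l) = 4*l²)
O(V, a) = V + V² + 3721*a (O(V, a) = (V*V + (-3 + 4*(-4)²)²*a) + V = (V² + (-3 + 4*16)²*a) + V = (V² + (-3 + 64)²*a) + V = (V² + 61²*a) + V = (V² + 3721*a) + V = V + V² + 3721*a)
O(234, 252)/(-79688) = (234 + 234² + 3721*252)/(-79688) = (234 + 54756 + 937692)*(-1/79688) = 992682*(-1/79688) = -496341/39844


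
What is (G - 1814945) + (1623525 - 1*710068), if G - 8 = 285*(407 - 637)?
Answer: -967030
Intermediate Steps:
G = -65542 (G = 8 + 285*(407 - 637) = 8 + 285*(-230) = 8 - 65550 = -65542)
(G - 1814945) + (1623525 - 1*710068) = (-65542 - 1814945) + (1623525 - 1*710068) = -1880487 + (1623525 - 710068) = -1880487 + 913457 = -967030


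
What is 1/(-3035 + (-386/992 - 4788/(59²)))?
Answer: -1726576/5243204841 ≈ -0.00032930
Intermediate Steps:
1/(-3035 + (-386/992 - 4788/(59²))) = 1/(-3035 + (-386*1/992 - 4788/3481)) = 1/(-3035 + (-193/496 - 4788*1/3481)) = 1/(-3035 + (-193/496 - 4788/3481)) = 1/(-3035 - 3046681/1726576) = 1/(-5243204841/1726576) = -1726576/5243204841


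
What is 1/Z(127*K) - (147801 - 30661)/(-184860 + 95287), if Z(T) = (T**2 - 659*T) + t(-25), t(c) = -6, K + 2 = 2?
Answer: 613267/537438 ≈ 1.1411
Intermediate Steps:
K = 0 (K = -2 + 2 = 0)
Z(T) = -6 + T**2 - 659*T (Z(T) = (T**2 - 659*T) - 6 = -6 + T**2 - 659*T)
1/Z(127*K) - (147801 - 30661)/(-184860 + 95287) = 1/(-6 + (127*0)**2 - 83693*0) - (147801 - 30661)/(-184860 + 95287) = 1/(-6 + 0**2 - 659*0) - 117140/(-89573) = 1/(-6 + 0 + 0) - 117140*(-1)/89573 = 1/(-6) - 1*(-117140/89573) = -1/6 + 117140/89573 = 613267/537438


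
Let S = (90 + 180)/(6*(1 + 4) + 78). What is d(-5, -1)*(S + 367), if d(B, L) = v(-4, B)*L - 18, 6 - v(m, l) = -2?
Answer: -9607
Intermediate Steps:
v(m, l) = 8 (v(m, l) = 6 - 1*(-2) = 6 + 2 = 8)
S = 5/2 (S = 270/(6*5 + 78) = 270/(30 + 78) = 270/108 = 270*(1/108) = 5/2 ≈ 2.5000)
d(B, L) = -18 + 8*L (d(B, L) = 8*L - 18 = -18 + 8*L)
d(-5, -1)*(S + 367) = (-18 + 8*(-1))*(5/2 + 367) = (-18 - 8)*(739/2) = -26*739/2 = -9607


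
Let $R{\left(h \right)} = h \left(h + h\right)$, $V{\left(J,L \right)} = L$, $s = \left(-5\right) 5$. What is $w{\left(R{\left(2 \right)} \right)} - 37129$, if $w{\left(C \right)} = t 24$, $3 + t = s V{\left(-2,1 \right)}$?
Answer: $-37801$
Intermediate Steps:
$s = -25$
$t = -28$ ($t = -3 - 25 = -28$)
$R{\left(h \right)} = 2 h^{2}$ ($R{\left(h \right)} = h 2 h = 2 h^{2}$)
$w{\left(C \right)} = -672$ ($w{\left(C \right)} = \left(-28\right) 24 = -672$)
$w{\left(R{\left(2 \right)} \right)} - 37129 = -672 - 37129 = -37801$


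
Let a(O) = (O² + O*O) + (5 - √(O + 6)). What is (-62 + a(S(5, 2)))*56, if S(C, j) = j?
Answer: -2744 - 112*√2 ≈ -2902.4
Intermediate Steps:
a(O) = 5 - √(6 + O) + 2*O² (a(O) = (O² + O²) + (5 - √(6 + O)) = 2*O² + (5 - √(6 + O)) = 5 - √(6 + O) + 2*O²)
(-62 + a(S(5, 2)))*56 = (-62 + (5 - √(6 + 2) + 2*2²))*56 = (-62 + (5 - √8 + 2*4))*56 = (-62 + (5 - 2*√2 + 8))*56 = (-62 + (13 - 2*√2))*56 = (-49 - 2*√2)*56 = -2744 - 112*√2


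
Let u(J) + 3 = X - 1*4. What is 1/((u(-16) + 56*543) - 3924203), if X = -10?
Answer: -1/3893812 ≈ -2.5682e-7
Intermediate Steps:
u(J) = -17 (u(J) = -3 + (-10 - 1*4) = -3 + (-10 - 4) = -3 - 14 = -17)
1/((u(-16) + 56*543) - 3924203) = 1/((-17 + 56*543) - 3924203) = 1/((-17 + 30408) - 3924203) = 1/(30391 - 3924203) = 1/(-3893812) = -1/3893812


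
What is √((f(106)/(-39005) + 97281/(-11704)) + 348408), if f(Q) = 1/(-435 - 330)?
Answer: √47213620978043585520796418/11641120260 ≈ 590.25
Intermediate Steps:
f(Q) = -1/765 (f(Q) = 1/(-765) = -1/765)
√((f(106)/(-39005) + 97281/(-11704)) + 348408) = √((-1/765/(-39005) + 97281/(-11704)) + 348408) = √((-1/765*(-1/39005) + 97281*(-1/11704)) + 348408) = √((1/29838825 - 97281/11704) + 348408) = √(-2902750723121/349233607800 + 348408) = √(121672880075659279/349233607800) = √47213620978043585520796418/11641120260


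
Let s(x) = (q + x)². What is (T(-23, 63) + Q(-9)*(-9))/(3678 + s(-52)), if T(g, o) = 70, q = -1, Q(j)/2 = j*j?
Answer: -1388/6487 ≈ -0.21397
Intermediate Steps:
Q(j) = 2*j² (Q(j) = 2*(j*j) = 2*j²)
s(x) = (-1 + x)²
(T(-23, 63) + Q(-9)*(-9))/(3678 + s(-52)) = (70 + (2*(-9)²)*(-9))/(3678 + (-1 - 52)²) = (70 + (2*81)*(-9))/(3678 + (-53)²) = (70 + 162*(-9))/(3678 + 2809) = (70 - 1458)/6487 = -1388*1/6487 = -1388/6487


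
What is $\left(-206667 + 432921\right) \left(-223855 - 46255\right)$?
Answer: $-61113467940$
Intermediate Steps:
$\left(-206667 + 432921\right) \left(-223855 - 46255\right) = 226254 \left(-270110\right) = -61113467940$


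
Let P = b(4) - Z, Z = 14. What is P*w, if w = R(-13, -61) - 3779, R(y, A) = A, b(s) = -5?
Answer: 72960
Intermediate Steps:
P = -19 (P = -5 - 1*14 = -5 - 14 = -19)
w = -3840 (w = -61 - 3779 = -3840)
P*w = -19*(-3840) = 72960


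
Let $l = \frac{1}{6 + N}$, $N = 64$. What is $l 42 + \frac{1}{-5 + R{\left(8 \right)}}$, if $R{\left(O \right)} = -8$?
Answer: $\frac{34}{65} \approx 0.52308$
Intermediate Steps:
$l = \frac{1}{70}$ ($l = \frac{1}{6 + 64} = \frac{1}{70} \approx 0.014286$)
$l 42 + \frac{1}{-5 + R{\left(8 \right)}} = \frac{1}{70} \cdot 42 + \frac{1}{-5 - 8} = \frac{3}{5} + \frac{1}{-13} = \frac{3}{5} - \frac{1}{13} = \frac{34}{65}$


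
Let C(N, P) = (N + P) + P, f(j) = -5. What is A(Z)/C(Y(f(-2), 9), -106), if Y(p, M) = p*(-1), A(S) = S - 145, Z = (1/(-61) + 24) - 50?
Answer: 10432/12627 ≈ 0.82617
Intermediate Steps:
Z = -1587/61 (Z = (-1/61 + 24) - 50 = 1463/61 - 50 = -1587/61 ≈ -26.016)
A(S) = -145 + S
Y(p, M) = -p
C(N, P) = N + 2*P
A(Z)/C(Y(f(-2), 9), -106) = (-145 - 1587/61)/(-1*(-5) + 2*(-106)) = -10432/(61*(5 - 212)) = -10432/61/(-207) = -10432/61*(-1/207) = 10432/12627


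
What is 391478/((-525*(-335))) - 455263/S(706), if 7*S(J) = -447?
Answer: 62295627949/8735125 ≈ 7131.6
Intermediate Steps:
S(J) = -447/7 (S(J) = (1/7)*(-447) = -447/7)
391478/((-525*(-335))) - 455263/S(706) = 391478/((-525*(-335))) - 455263/(-447/7) = 391478/175875 - 455263*(-7/447) = 391478*(1/175875) + 3186841/447 = 391478/175875 + 3186841/447 = 62295627949/8735125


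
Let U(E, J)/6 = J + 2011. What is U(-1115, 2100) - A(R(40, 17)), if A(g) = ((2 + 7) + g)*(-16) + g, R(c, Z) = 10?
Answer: 24960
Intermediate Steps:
U(E, J) = 12066 + 6*J (U(E, J) = 6*(J + 2011) = 6*(2011 + J) = 12066 + 6*J)
A(g) = -144 - 15*g (A(g) = (9 + g)*(-16) + g = (-144 - 16*g) + g = -144 - 15*g)
U(-1115, 2100) - A(R(40, 17)) = (12066 + 6*2100) - (-144 - 15*10) = (12066 + 12600) - (-144 - 150) = 24666 - 1*(-294) = 24666 + 294 = 24960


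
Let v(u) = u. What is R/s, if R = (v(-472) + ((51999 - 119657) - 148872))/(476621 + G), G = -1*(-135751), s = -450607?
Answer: 36167/45989851634 ≈ 7.8641e-7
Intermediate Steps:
G = 135751
R = -36167/102062 (R = (-472 + ((51999 - 119657) - 148872))/(476621 + 135751) = (-472 + (-67658 - 148872))/612372 = (-472 - 216530)*(1/612372) = -217002*1/612372 = -36167/102062 ≈ -0.35436)
R/s = -36167/102062/(-450607) = -36167/102062*(-1/450607) = 36167/45989851634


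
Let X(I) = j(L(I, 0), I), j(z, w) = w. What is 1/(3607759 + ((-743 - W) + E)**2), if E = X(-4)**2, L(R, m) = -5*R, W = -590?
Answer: 1/3626528 ≈ 2.7575e-7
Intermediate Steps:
X(I) = I
E = 16 (E = (-4)**2 = 16)
1/(3607759 + ((-743 - W) + E)**2) = 1/(3607759 + ((-743 - 1*(-590)) + 16)**2) = 1/(3607759 + ((-743 + 590) + 16)**2) = 1/(3607759 + (-153 + 16)**2) = 1/(3607759 + (-137)**2) = 1/(3607759 + 18769) = 1/3626528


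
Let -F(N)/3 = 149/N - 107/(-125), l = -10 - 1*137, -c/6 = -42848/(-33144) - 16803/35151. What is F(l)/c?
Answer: -23430344296/242251767625 ≈ -0.096719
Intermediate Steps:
c = -79102618/16181177 (c = -6*(-42848/(-33144) - 16803/35151) = -6*(-42848*(-1/33144) - 16803*1/35151) = -6*(5356/4143 - 5601/11717) = -6*39551309/48543531 = -79102618/16181177 ≈ -4.8886)
l = -147 (l = -10 - 137 = -147)
F(N) = -321/125 - 447/N (F(N) = -3*(149/N - 107/(-125)) = -3*(149/N - 107*(-1/125)) = -3*(149/N + 107/125) = -3*(107/125 + 149/N) = -321/125 - 447/N)
F(l)/c = (-321/125 - 447/(-147))/(-79102618/16181177) = (-321/125 - 447*(-1/147))*(-16181177/79102618) = (-321/125 + 149/49)*(-16181177/79102618) = (2896/6125)*(-16181177/79102618) = -23430344296/242251767625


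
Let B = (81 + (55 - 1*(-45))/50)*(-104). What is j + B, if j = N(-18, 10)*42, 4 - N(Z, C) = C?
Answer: -8884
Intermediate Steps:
N(Z, C) = 4 - C
j = -252 (j = (4 - 1*10)*42 = (4 - 10)*42 = -6*42 = -252)
B = -8632 (B = (81 + (55 + 45)*(1/50))*(-104) = (81 + 100*(1/50))*(-104) = (81 + 2)*(-104) = 83*(-104) = -8632)
j + B = -252 - 8632 = -8884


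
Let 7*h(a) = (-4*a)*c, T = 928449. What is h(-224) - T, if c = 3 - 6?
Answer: -928833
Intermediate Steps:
c = -3
h(a) = 12*a/7 (h(a) = (-4*a*(-3))/7 = (12*a)/7 = 12*a/7)
h(-224) - T = (12/7)*(-224) - 1*928449 = -384 - 928449 = -928833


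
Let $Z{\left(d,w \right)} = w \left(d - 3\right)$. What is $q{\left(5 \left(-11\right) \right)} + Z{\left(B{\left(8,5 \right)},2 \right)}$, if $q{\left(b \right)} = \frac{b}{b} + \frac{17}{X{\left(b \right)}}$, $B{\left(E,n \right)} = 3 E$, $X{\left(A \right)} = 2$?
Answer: $\frac{103}{2} \approx 51.5$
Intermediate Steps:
$q{\left(b \right)} = \frac{19}{2}$ ($q{\left(b \right)} = \frac{b}{b} + \frac{17}{2} = 1 + 17 \cdot \frac{1}{2} = 1 + \frac{17}{2} = \frac{19}{2}$)
$Z{\left(d,w \right)} = w \left(-3 + d\right)$
$q{\left(5 \left(-11\right) \right)} + Z{\left(B{\left(8,5 \right)},2 \right)} = \frac{19}{2} + 2 \left(-3 + 3 \cdot 8\right) = \frac{19}{2} + 2 \left(-3 + 24\right) = \frac{19}{2} + 2 \cdot 21 = \frac{19}{2} + 42 = \frac{103}{2}$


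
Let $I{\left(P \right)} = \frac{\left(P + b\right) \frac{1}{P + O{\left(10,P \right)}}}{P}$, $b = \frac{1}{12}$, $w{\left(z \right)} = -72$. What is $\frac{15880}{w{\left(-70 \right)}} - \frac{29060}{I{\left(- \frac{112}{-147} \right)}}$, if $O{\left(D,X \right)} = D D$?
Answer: $- \frac{11807250865}{4473} \approx -2.6397 \cdot 10^{6}$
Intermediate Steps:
$O{\left(D,X \right)} = D^{2}$
$b = \frac{1}{12} \approx 0.083333$
$I{\left(P \right)} = \frac{\frac{1}{12} + P}{P \left(100 + P\right)}$ ($I{\left(P \right)} = \frac{\left(P + \frac{1}{12}\right) \frac{1}{P + 10^{2}}}{P} = \frac{\left(\frac{1}{12} + P\right) \frac{1}{P + 100}}{P} = \frac{\left(\frac{1}{12} + P\right) \frac{1}{100 + P}}{P} = \frac{\frac{1}{100 + P} \left(\frac{1}{12} + P\right)}{P} = \frac{\frac{1}{12} + P}{P \left(100 + P\right)}$)
$\frac{15880}{w{\left(-70 \right)}} - \frac{29060}{I{\left(- \frac{112}{-147} \right)}} = \frac{15880}{-72} - \frac{29060}{\frac{1}{\left(-112\right) \frac{1}{-147}} \frac{1}{100 - \frac{112}{-147}} \left(\frac{1}{12} - \frac{112}{-147}\right)} = 15880 \left(- \frac{1}{72}\right) - \frac{29060}{\frac{1}{\left(-112\right) \left(- \frac{1}{147}\right)} \frac{1}{100 - - \frac{16}{21}} \left(\frac{1}{12} - - \frac{16}{21}\right)} = - \frac{1985}{9} - \frac{29060}{\frac{1}{\frac{16}{21}} \frac{1}{100 + \frac{16}{21}} \left(\frac{1}{12} + \frac{16}{21}\right)} = - \frac{1985}{9} - \frac{29060}{\frac{21}{16} \frac{1}{\frac{2116}{21}} \cdot \frac{71}{84}} = - \frac{1985}{9} - \frac{29060}{\frac{21}{16} \cdot \frac{21}{2116} \cdot \frac{71}{84}} = - \frac{1985}{9} - \frac{29060}{\frac{1491}{135424}} = - \frac{1985}{9} - \frac{3935421440}{1491} = - \frac{11807250865}{4473}$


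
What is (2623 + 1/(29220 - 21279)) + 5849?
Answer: 67276153/7941 ≈ 8472.0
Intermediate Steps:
(2623 + 1/(29220 - 21279)) + 5849 = (2623 + 1/7941) + 5849 = 20829244/7941 + 5849 = 67276153/7941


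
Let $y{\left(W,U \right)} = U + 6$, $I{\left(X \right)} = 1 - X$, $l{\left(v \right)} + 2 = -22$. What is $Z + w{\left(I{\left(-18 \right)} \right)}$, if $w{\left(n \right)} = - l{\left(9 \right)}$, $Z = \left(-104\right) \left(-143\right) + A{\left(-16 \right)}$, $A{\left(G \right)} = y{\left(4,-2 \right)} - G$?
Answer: $14916$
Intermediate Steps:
$l{\left(v \right)} = -24$ ($l{\left(v \right)} = -2 - 22 = -24$)
$y{\left(W,U \right)} = 6 + U$
$A{\left(G \right)} = 4 - G$ ($A{\left(G \right)} = \left(6 - 2\right) - G = 4 - G$)
$Z = 14892$ ($Z = \left(-104\right) \left(-143\right) + \left(4 - -16\right) = 14872 + \left(4 + 16\right) = 14872 + 20 = 14892$)
$w{\left(n \right)} = 24$ ($w{\left(n \right)} = \left(-1\right) \left(-24\right) = 24$)
$Z + w{\left(I{\left(-18 \right)} \right)} = 14892 + 24 = 14916$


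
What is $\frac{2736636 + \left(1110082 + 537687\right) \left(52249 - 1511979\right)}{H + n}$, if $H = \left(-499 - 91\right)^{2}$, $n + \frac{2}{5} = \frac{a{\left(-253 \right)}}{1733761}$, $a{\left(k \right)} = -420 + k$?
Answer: $- \frac{20851034239062427870}{3017607549613} \approx -6.9098 \cdot 10^{6}$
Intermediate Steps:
$n = - \frac{3470887}{8668805}$ ($n = - \frac{2}{5} + \frac{-420 - 253}{1733761} = - \frac{2}{5} - \frac{673}{1733761} = - \frac{3470887}{8668805} \approx -0.40039$)
$H = 348100$ ($H = \left(-590\right)^{2} = 348100$)
$\frac{2736636 + \left(1110082 + 537687\right) \left(52249 - 1511979\right)}{H + n} = \frac{2736636 + \left(1110082 + 537687\right) \left(52249 - 1511979\right)}{348100 - \frac{3470887}{8668805}} = \frac{2736636 + 1647769 \left(-1459730\right)}{\frac{3017607549613}{8668805}} = \left(2736636 - 2405297842370\right) \frac{8668805}{3017607549613} = \left(-2405295105734\right) \frac{8668805}{3017607549613} = - \frac{20851034239062427870}{3017607549613}$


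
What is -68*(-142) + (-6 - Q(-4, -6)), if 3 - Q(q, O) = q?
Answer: 9643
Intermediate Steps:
Q(q, O) = 3 - q
-68*(-142) + (-6 - Q(-4, -6)) = -68*(-142) + (-6 - (3 - 1*(-4))) = 9656 + (-6 - (3 + 4)) = 9656 + (-6 - 1*7) = 9656 + (-6 - 7) = 9656 - 13 = 9643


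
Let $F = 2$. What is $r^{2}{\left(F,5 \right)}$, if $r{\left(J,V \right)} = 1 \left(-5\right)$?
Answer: $25$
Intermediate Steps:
$r{\left(J,V \right)} = -5$
$r^{2}{\left(F,5 \right)} = \left(-5\right)^{2} = 25$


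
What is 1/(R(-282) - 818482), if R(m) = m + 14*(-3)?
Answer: -1/818806 ≈ -1.2213e-6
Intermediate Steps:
R(m) = -42 + m (R(m) = m - 42 = -42 + m)
1/(R(-282) - 818482) = 1/((-42 - 282) - 818482) = 1/(-324 - 818482) = 1/(-818806) = -1/818806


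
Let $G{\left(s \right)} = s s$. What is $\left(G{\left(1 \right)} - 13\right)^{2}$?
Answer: $144$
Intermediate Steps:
$G{\left(s \right)} = s^{2}$
$\left(G{\left(1 \right)} - 13\right)^{2} = \left(1^{2} - 13\right)^{2} = \left(1 - 13\right)^{2} = \left(-12\right)^{2} = 144$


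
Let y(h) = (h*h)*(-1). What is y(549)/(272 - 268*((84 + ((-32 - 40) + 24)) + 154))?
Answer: 301401/50648 ≈ 5.9509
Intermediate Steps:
y(h) = -h² (y(h) = h²*(-1) = -h²)
y(549)/(272 - 268*((84 + ((-32 - 40) + 24)) + 154)) = (-1*549²)/(272 - 268*((84 + ((-32 - 40) + 24)) + 154)) = (-1*301401)/(272 - 268*((84 + (-72 + 24)) + 154)) = -301401/(272 - 268*((84 - 48) + 154)) = -301401/(272 - 268*(36 + 154)) = -301401/(272 - 268*190) = -301401/(272 - 50920) = -301401/(-50648) = -301401*(-1/50648) = 301401/50648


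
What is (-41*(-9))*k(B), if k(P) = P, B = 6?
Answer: 2214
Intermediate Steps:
(-41*(-9))*k(B) = -41*(-9)*6 = 369*6 = 2214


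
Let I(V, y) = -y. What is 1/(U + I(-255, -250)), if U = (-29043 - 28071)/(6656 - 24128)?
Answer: 2912/737519 ≈ 0.0039484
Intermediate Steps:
U = 9519/2912 (U = -57114/(-17472) = -57114*(-1/17472) = 9519/2912 ≈ 3.2689)
1/(U + I(-255, -250)) = 1/(9519/2912 - 1*(-250)) = 1/(9519/2912 + 250) = 1/(737519/2912) = 2912/737519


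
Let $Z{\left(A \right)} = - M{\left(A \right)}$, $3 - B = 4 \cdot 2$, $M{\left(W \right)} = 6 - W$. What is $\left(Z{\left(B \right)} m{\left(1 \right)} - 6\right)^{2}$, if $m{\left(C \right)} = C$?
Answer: $289$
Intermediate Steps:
$B = -5$ ($B = 3 - 4 \cdot 2 = 3 - 8 = -5$)
$Z{\left(A \right)} = -6 + A$ ($Z{\left(A \right)} = - (6 - A) = -6 + A$)
$\left(Z{\left(B \right)} m{\left(1 \right)} - 6\right)^{2} = \left(\left(-6 - 5\right) 1 - 6\right)^{2} = \left(\left(-11\right) 1 - 6\right)^{2} = \left(-11 - 6\right)^{2} = \left(-17\right)^{2} = 289$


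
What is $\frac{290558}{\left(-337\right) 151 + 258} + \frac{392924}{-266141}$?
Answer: $- \frac{97222745874}{13474452689} \approx -7.2153$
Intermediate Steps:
$\frac{290558}{\left(-337\right) 151 + 258} + \frac{392924}{-266141} = \frac{290558}{-50887 + 258} + 392924 \left(- \frac{1}{266141}\right) = \frac{290558}{-50629} - \frac{392924}{266141} = 290558 \left(- \frac{1}{50629}\right) - \frac{392924}{266141} = - \frac{290558}{50629} - \frac{392924}{266141} = - \frac{97222745874}{13474452689}$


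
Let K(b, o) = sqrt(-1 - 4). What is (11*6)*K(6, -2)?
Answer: 66*I*sqrt(5) ≈ 147.58*I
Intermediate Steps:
K(b, o) = I*sqrt(5) (K(b, o) = sqrt(-5) = I*sqrt(5))
(11*6)*K(6, -2) = (11*6)*(I*sqrt(5)) = 66*(I*sqrt(5)) = 66*I*sqrt(5)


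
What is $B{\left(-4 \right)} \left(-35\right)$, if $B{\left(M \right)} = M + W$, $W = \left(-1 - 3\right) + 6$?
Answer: $70$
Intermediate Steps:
$W = 2$ ($W = -4 + 6 = 2$)
$B{\left(M \right)} = 2 + M$ ($B{\left(M \right)} = M + 2 = 2 + M$)
$B{\left(-4 \right)} \left(-35\right) = \left(2 - 4\right) \left(-35\right) = \left(-2\right) \left(-35\right) = 70$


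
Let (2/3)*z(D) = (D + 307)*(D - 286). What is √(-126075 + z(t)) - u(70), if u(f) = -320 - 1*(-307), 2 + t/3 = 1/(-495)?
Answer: 13 + I*√7021683651/165 ≈ 13.0 + 507.85*I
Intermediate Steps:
t = -991/165 (t = -6 + 3/(-495) = -6 + 3*(-1/495) = -6 - 1/165 = -991/165 ≈ -6.0061)
u(f) = -13 (u(f) = -320 + 307 = -13)
z(D) = 3*(-286 + D)*(307 + D)/2 (z(D) = 3*((D + 307)*(D - 286))/2 = 3*((307 + D)*(-286 + D))/2 = 3*((-286 + D)*(307 + D))/2 = 3*(-286 + D)*(307 + D)/2)
√(-126075 + z(t)) - u(70) = √(-126075 + (-131703 + 3*(-991/165)²/2 + (63/2)*(-991/165))) - 1*(-13) = √(-126075 + (-131703 + (3/2)*(982081/27225) - 20811/110)) + 13 = √(-126075 + (-131703 + 982081/18150 - 20811/110)) + 13 = √(-126075 - 1196430592/9075) + 13 = √(-2340561217/9075) + 13 = I*√7021683651/165 + 13 = 13 + I*√7021683651/165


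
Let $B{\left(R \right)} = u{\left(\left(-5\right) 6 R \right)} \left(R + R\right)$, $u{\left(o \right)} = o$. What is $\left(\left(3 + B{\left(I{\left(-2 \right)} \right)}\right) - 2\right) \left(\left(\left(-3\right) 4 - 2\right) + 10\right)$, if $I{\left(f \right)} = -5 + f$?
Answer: $11756$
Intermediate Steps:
$B{\left(R \right)} = - 60 R^{2}$ ($B{\left(R \right)} = \left(-5\right) 6 R \left(R + R\right) = - 30 R 2 R = - 60 R^{2}$)
$\left(\left(3 + B{\left(I{\left(-2 \right)} \right)}\right) - 2\right) \left(\left(\left(-3\right) 4 - 2\right) + 10\right) = \left(\left(3 - 60 \left(-5 - 2\right)^{2}\right) - 2\right) \left(\left(\left(-3\right) 4 - 2\right) + 10\right) = \left(\left(3 - 60 \left(-7\right)^{2}\right) - 2\right) \left(\left(-12 - 2\right) + 10\right) = \left(\left(3 - 2940\right) - 2\right) \left(-14 + 10\right) = \left(\left(3 - 2940\right) - 2\right) \left(-4\right) = \left(-2937 - 2\right) \left(-4\right) = \left(-2939\right) \left(-4\right) = 11756$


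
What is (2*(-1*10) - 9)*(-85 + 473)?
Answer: -11252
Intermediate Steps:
(2*(-1*10) - 9)*(-85 + 473) = (2*(-10) - 9)*388 = (-20 - 9)*388 = -29*388 = -11252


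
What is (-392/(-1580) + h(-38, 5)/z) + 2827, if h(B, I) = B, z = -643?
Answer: 718093619/253985 ≈ 2827.3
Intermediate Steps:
(-392/(-1580) + h(-38, 5)/z) + 2827 = (-392/(-1580) - 38/(-643)) + 2827 = (-392*(-1/1580) - 38*(-1/643)) + 2827 = (98/395 + 38/643) + 2827 = 78024/253985 + 2827 = 718093619/253985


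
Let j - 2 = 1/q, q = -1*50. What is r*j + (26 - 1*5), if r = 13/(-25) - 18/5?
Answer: 16053/1250 ≈ 12.842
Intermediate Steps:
q = -50
j = 99/50 (j = 2 + 1/(-50) = 2 - 1/50 = 99/50 ≈ 1.9800)
r = -103/25 (r = 13*(-1/25) - 18*1/5 = -13/25 - 18/5 = -103/25 ≈ -4.1200)
r*j + (26 - 1*5) = -103/25*99/50 + (26 - 1*5) = -10197/1250 + (26 - 5) = -10197/1250 + 21 = 16053/1250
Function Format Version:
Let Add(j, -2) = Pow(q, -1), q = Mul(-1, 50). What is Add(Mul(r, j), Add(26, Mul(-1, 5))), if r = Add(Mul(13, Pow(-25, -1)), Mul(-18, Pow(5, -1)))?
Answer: Rational(16053, 1250) ≈ 12.842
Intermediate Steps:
q = -50
j = Rational(99, 50) (j = Add(2, Pow(-50, -1)) = Add(2, Rational(-1, 50)) = Rational(99, 50) ≈ 1.9800)
r = Rational(-103, 25) (r = Add(Mul(13, Rational(-1, 25)), Mul(-18, Rational(1, 5))) = Add(Rational(-13, 25), Rational(-18, 5)) = Rational(-103, 25) ≈ -4.1200)
Add(Mul(r, j), Add(26, Mul(-1, 5))) = Add(Mul(Rational(-103, 25), Rational(99, 50)), Add(26, Mul(-1, 5))) = Add(Rational(-10197, 1250), Add(26, -5)) = Add(Rational(-10197, 1250), 21) = Rational(16053, 1250)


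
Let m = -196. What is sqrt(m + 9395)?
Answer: sqrt(9199) ≈ 95.911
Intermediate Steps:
sqrt(m + 9395) = sqrt(-196 + 9395) = sqrt(9199)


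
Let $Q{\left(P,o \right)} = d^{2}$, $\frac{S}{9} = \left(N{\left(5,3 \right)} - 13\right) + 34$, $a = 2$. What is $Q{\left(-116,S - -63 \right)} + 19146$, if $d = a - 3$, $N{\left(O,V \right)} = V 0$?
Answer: $19147$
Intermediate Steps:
$N{\left(O,V \right)} = 0$
$S = 189$ ($S = 9 \left(\left(0 - 13\right) + 34\right) = 9 \left(-13 + 34\right) = 9 \cdot 21 = 189$)
$d = -1$ ($d = 2 - 3 = -1$)
$Q{\left(P,o \right)} = 1$ ($Q{\left(P,o \right)} = \left(-1\right)^{2} = 1$)
$Q{\left(-116,S - -63 \right)} + 19146 = 1 + 19146 = 19147$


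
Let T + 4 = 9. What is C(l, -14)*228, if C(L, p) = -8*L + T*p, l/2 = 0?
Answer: -15960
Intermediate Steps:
l = 0 (l = 2*0 = 0)
T = 5 (T = -4 + 9 = 5)
C(L, p) = -8*L + 5*p
C(l, -14)*228 = (-8*0 + 5*(-14))*228 = (0 - 70)*228 = -70*228 = -15960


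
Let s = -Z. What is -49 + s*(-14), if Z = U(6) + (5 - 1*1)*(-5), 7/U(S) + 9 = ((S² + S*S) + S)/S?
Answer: -609/2 ≈ -304.50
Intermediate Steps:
U(S) = 7/(-9 + (S + 2*S²)/S) (U(S) = 7/(-9 + ((S² + S*S) + S)/S) = 7/(-9 + ((S² + S²) + S)/S) = 7/(-9 + (2*S² + S)/S) = 7/(-9 + (S + 2*S²)/S))
Z = -73/4 (Z = 7/(2*(-4 + 6)) + (5 - 1*1)*(-5) = (7/2)/2 + (5 - 1)*(-5) = (7/2)*(½) + 4*(-5) = 7/4 - 20 = -73/4 ≈ -18.250)
s = 73/4 (s = -1*(-73/4) = 73/4 ≈ 18.250)
-49 + s*(-14) = -49 + (73/4)*(-14) = -49 - 511/2 = -609/2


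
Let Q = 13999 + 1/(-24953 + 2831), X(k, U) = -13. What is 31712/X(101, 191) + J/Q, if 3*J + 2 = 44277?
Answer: -9816514241374/4025916401 ≈ -2438.3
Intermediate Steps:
J = 44275/3 (J = -2/3 + (1/3)*44277 = -2/3 + 14759 = 44275/3 ≈ 14758.)
Q = 309685877/22122 (Q = 13999 + 1/(-22122) = 13999 - 1/22122 = 309685877/22122 ≈ 13999.)
31712/X(101, 191) + J/Q = 31712/(-13) + 44275/(3*(309685877/22122)) = 31712*(-1/13) + (44275/3)*(22122/309685877) = -31712/13 + 326483850/309685877 = -9816514241374/4025916401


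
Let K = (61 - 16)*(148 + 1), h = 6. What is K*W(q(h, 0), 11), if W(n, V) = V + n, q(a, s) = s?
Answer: 73755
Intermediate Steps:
K = 6705 (K = 45*149 = 6705)
K*W(q(h, 0), 11) = 6705*(11 + 0) = 6705*11 = 73755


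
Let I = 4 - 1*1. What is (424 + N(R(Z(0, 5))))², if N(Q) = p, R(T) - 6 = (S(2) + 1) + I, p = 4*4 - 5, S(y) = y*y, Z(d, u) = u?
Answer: 189225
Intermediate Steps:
S(y) = y²
I = 3 (I = 4 - 1 = 3)
p = 11 (p = 16 - 5 = 11)
R(T) = 14 (R(T) = 6 + ((2² + 1) + 3) = 6 + ((4 + 1) + 3) = 6 + (5 + 3) = 6 + 8 = 14)
N(Q) = 11
(424 + N(R(Z(0, 5))))² = (424 + 11)² = 435² = 189225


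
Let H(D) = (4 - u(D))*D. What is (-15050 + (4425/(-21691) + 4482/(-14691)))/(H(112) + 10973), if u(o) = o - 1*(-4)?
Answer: 19261174963/2010517099 ≈ 9.5802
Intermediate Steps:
u(o) = 4 + o (u(o) = o + 4 = 4 + o)
H(D) = -D**2 (H(D) = (4 - (4 + D))*D = (4 + (-4 - D))*D = (-D)*D = -D**2)
(-15050 + (4425/(-21691) + 4482/(-14691)))/(H(112) + 10973) = (-15050 + (4425/(-21691) + 4482/(-14691)))/(-1*112**2 + 10973) = (-15050 + (4425*(-1/21691) + 4482*(-1/14691)))/(-1*12544 + 10973) = (-15050 + (-4425/21691 - 18/59))/(-12544 + 10973) = (-15050 - 651513/1279769)/(-1571) = -19261174963/1279769*(-1/1571) = 19261174963/2010517099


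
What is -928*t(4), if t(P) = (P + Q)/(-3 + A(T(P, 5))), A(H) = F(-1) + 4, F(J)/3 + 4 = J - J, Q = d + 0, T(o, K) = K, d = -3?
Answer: 928/11 ≈ 84.364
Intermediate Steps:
Q = -3 (Q = -3 + 0 = -3)
F(J) = -12 (F(J) = -12 + 3*(J - J) = -12 + 3*0 = -12 + 0 = -12)
A(H) = -8 (A(H) = -12 + 4 = -8)
t(P) = 3/11 - P/11 (t(P) = (P - 3)/(-3 - 8) = (-3 + P)/(-11) = (-3 + P)*(-1/11) = 3/11 - P/11)
-928*t(4) = -928*(3/11 - 1/11*4) = -928*(3/11 - 4/11) = -928*(-1/11) = 928/11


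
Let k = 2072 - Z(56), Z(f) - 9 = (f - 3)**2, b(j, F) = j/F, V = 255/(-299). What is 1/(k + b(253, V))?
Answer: -255/265877 ≈ -0.00095909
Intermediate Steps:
V = -255/299 (V = 255*(-1/299) = -255/299 ≈ -0.85284)
Z(f) = 9 + (-3 + f)**2 (Z(f) = 9 + (f - 3)**2 = 9 + (-3 + f)**2)
k = -746 (k = 2072 - (9 + (-3 + 56)**2) = 2072 - (9 + 53**2) = 2072 - (9 + 2809) = 2072 - 1*2818 = 2072 - 2818 = -746)
1/(k + b(253, V)) = 1/(-746 + 253/(-255/299)) = 1/(-746 + 253*(-299/255)) = 1/(-746 - 75647/255) = 1/(-265877/255) = -255/265877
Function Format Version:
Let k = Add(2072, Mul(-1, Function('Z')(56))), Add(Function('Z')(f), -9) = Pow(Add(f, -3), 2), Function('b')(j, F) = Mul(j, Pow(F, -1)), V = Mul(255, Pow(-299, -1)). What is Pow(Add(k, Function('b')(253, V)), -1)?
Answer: Rational(-255, 265877) ≈ -0.00095909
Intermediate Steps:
V = Rational(-255, 299) (V = Mul(255, Rational(-1, 299)) = Rational(-255, 299) ≈ -0.85284)
Function('Z')(f) = Add(9, Pow(Add(-3, f), 2)) (Function('Z')(f) = Add(9, Pow(Add(f, -3), 2)) = Add(9, Pow(Add(-3, f), 2)))
k = -746 (k = Add(2072, Mul(-1, Add(9, Pow(Add(-3, 56), 2)))) = Add(2072, Mul(-1, Add(9, Pow(53, 2)))) = Add(2072, Mul(-1, Add(9, 2809))) = Add(2072, Mul(-1, 2818)) = Add(2072, -2818) = -746)
Pow(Add(k, Function('b')(253, V)), -1) = Pow(Add(-746, Mul(253, Pow(Rational(-255, 299), -1))), -1) = Pow(Add(-746, Mul(253, Rational(-299, 255))), -1) = Pow(Add(-746, Rational(-75647, 255)), -1) = Pow(Rational(-265877, 255), -1) = Rational(-255, 265877)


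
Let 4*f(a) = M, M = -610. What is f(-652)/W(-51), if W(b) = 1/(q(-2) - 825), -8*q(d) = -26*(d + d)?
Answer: 127795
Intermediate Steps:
q(d) = 13*d/2 (q(d) = -(-13)*(d + d)/4 = -(-13)*2*d/4 = -(-13)*d/2 = 13*d/2)
W(b) = -1/838 (W(b) = 1/((13/2)*(-2) - 825) = 1/(-13 - 825) = 1/(-838) = -1/838)
f(a) = -305/2 (f(a) = (¼)*(-610) = -305/2)
f(-652)/W(-51) = -305/(2*(-1/838)) = -305/2*(-838) = 127795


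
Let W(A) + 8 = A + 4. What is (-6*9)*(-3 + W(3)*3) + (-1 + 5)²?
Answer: 340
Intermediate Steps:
W(A) = -4 + A (W(A) = -8 + (A + 4) = -8 + (4 + A) = -4 + A)
(-6*9)*(-3 + W(3)*3) + (-1 + 5)² = (-6*9)*(-3 + (-4 + 3)*3) + (-1 + 5)² = -54*(-3 - 1*3) + 4² = -54*(-3 - 3) + 16 = -54*(-6) + 16 = 324 + 16 = 340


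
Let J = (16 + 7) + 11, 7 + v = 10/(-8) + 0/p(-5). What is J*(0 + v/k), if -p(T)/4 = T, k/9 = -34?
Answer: 11/12 ≈ 0.91667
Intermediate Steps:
k = -306 (k = 9*(-34) = -306)
p(T) = -4*T
v = -33/4 (v = -7 + (10/(-8) + 0/((-4*(-5)))) = -7 + (10*(-⅛) + 0/20) = -7 + (-5/4 + 0*(1/20)) = -7 + (-5/4 + 0) = -7 - 5/4 = -33/4 ≈ -8.2500)
J = 34 (J = 23 + 11 = 34)
J*(0 + v/k) = 34*(0 - 33/4/(-306)) = 34*(0 - 33/4*(-1/306)) = 34*(0 + 11/408) = 34*(11/408) = 11/12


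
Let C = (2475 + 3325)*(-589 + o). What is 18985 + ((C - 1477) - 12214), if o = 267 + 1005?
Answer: 3966694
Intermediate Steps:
o = 1272
C = 3961400 (C = (2475 + 3325)*(-589 + 1272) = 5800*683 = 3961400)
18985 + ((C - 1477) - 12214) = 18985 + ((3961400 - 1477) - 12214) = 18985 + (3959923 - 12214) = 18985 + 3947709 = 3966694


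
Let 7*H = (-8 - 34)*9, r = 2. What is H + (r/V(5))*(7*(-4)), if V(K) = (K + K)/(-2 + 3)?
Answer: -298/5 ≈ -59.600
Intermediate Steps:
V(K) = 2*K (V(K) = (2*K)/1 = (2*K)*1 = 2*K)
H = -54 (H = ((-8 - 34)*9)/7 = (-42*9)/7 = (1/7)*(-378) = -54)
H + (r/V(5))*(7*(-4)) = -54 + (2/((2*5)))*(7*(-4)) = -54 + (2/10)*(-28) = -54 + (2*(1/10))*(-28) = -54 + (1/5)*(-28) = -54 - 28/5 = -298/5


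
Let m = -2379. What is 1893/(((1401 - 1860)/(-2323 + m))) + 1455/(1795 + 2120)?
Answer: 86043547/4437 ≈ 19392.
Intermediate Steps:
1893/(((1401 - 1860)/(-2323 + m))) + 1455/(1795 + 2120) = 1893/(((1401 - 1860)/(-2323 - 2379))) + 1455/(1795 + 2120) = 1893/((-459/(-4702))) + 1455/3915 = 1893/((-459*(-1/4702))) + 1455*(1/3915) = 1893/(459/4702) + 97/261 = 1893*(4702/459) + 97/261 = 2966962/153 + 97/261 = 86043547/4437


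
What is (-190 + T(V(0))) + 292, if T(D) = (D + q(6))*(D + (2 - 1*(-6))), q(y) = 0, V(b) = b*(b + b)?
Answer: 102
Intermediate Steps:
V(b) = 2*b² (V(b) = b*(2*b) = 2*b²)
T(D) = D*(8 + D) (T(D) = (D + 0)*(D + (2 - 1*(-6))) = D*(D + (2 + 6)) = D*(D + 8) = D*(8 + D))
(-190 + T(V(0))) + 292 = (-190 + (2*0²)*(8 + 2*0²)) + 292 = (-190 + (2*0)*(8 + 2*0)) + 292 = (-190 + 0*(8 + 0)) + 292 = (-190 + 0*8) + 292 = (-190 + 0) + 292 = -190 + 292 = 102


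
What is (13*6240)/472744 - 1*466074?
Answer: -27541700742/59093 ≈ -4.6607e+5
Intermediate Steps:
(13*6240)/472744 - 1*466074 = 81120*(1/472744) - 466074 = 10140/59093 - 466074 = -27541700742/59093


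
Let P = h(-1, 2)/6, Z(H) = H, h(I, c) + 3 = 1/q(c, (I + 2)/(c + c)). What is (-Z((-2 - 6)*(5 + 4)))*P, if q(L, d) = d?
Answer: 12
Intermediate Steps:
h(I, c) = -3 + 2*c/(2 + I) (h(I, c) = -3 + 1/((I + 2)/(c + c)) = -3 + 1/((2 + I)/((2*c))) = -3 + 1/((2 + I)*(1/(2*c))) = -3 + 1/((2 + I)/(2*c)) = -3 + 2*c/(2 + I))
P = ⅙ (P = ((-6 - 3*(-1) + 2*2)/(2 - 1))/6 = ((-6 + 3 + 4)/1)*(⅙) = (1*1)*(⅙) = 1*(⅙) = ⅙ ≈ 0.16667)
(-Z((-2 - 6)*(5 + 4)))*P = -(-2 - 6)*(5 + 4)*(⅙) = -(-8)*9*(⅙) = -1*(-72)*(⅙) = 72*(⅙) = 12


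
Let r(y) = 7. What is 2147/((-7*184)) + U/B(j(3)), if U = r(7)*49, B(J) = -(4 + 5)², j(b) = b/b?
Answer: -615691/104328 ≈ -5.9015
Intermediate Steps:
j(b) = 1
B(J) = -81 (B(J) = -1*9² = -1*81 = -81)
U = 343 (U = 7*49 = 343)
2147/((-7*184)) + U/B(j(3)) = 2147/((-7*184)) + 343/(-81) = 2147/(-1288) + 343*(-1/81) = 2147*(-1/1288) - 343/81 = -2147/1288 - 343/81 = -615691/104328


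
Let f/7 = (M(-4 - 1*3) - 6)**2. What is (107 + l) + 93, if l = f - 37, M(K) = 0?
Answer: 415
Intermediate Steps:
f = 252 (f = 7*(0 - 6)**2 = 7*(-6)**2 = 7*36 = 252)
l = 215 (l = 252 - 37 = 215)
(107 + l) + 93 = (107 + 215) + 93 = 322 + 93 = 415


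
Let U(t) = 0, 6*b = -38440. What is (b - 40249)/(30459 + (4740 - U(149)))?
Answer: -139967/105597 ≈ -1.3255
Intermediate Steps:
b = -19220/3 (b = (1/6)*(-38440) = -19220/3 ≈ -6406.7)
(b - 40249)/(30459 + (4740 - U(149))) = (-19220/3 - 40249)/(30459 + (4740 - 1*0)) = -139967/(3*(30459 + (4740 + 0))) = -139967/(3*(30459 + 4740)) = -139967/3/35199 = -139967/3*1/35199 = -139967/105597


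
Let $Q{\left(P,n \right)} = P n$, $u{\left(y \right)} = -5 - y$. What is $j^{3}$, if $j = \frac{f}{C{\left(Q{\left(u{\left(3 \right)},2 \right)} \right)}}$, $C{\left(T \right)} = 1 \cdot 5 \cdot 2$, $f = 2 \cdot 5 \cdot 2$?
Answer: $8$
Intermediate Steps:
$f = 20$ ($f = 10 \cdot 2 = 20$)
$C{\left(T \right)} = 10$ ($C{\left(T \right)} = 5 \cdot 2 = 10$)
$j = 2$ ($j = \frac{20}{10} = 20 \cdot \frac{1}{10} = 2$)
$j^{3} = 2^{3} = 8$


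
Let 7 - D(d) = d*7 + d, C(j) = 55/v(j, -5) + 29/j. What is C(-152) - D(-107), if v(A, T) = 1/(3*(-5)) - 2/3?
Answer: -142605/152 ≈ -938.19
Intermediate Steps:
v(A, T) = -11/15 (v(A, T) = (⅓)*(-⅕) - 2*⅓ = -1/15 - ⅔ = -11/15)
C(j) = -75 + 29/j (C(j) = 55/(-11/15) + 29/j = 55*(-15/11) + 29/j = -75 + 29/j)
D(d) = 7 - 8*d (D(d) = 7 - (d*7 + d) = 7 - (7*d + d) = 7 - 8*d)
C(-152) - D(-107) = (-75 + 29/(-152)) - (7 - 8*(-107)) = (-75 + 29*(-1/152)) - (7 + 856) = (-75 - 29/152) - 1*863 = -11429/152 - 863 = -142605/152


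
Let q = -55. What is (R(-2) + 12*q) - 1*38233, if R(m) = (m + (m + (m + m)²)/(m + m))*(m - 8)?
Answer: -38838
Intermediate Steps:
R(m) = (-8 + m)*(m + (m + 4*m²)/(2*m)) (R(m) = (m + (m + (2*m)²)/((2*m)))*(-8 + m) = (m + (m + 4*m²)*(1/(2*m)))*(-8 + m) = (m + (m + 4*m²)/(2*m))*(-8 + m) = (-8 + m)*(m + (m + 4*m²)/(2*m)))
(R(-2) + 12*q) - 1*38233 = ((-4 + 3*(-2)² - 47/2*(-2)) + 12*(-55)) - 1*38233 = ((-4 + 3*4 + 47) - 660) - 38233 = ((-4 + 12 + 47) - 660) - 38233 = (55 - 660) - 38233 = -605 - 38233 = -38838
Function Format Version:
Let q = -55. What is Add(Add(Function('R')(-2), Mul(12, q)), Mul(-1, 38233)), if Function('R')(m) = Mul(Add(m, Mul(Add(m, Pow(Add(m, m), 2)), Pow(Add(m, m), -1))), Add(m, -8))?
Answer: -38838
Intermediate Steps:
Function('R')(m) = Mul(Add(-8, m), Add(m, Mul(Rational(1, 2), Pow(m, -1), Add(m, Mul(4, Pow(m, 2)))))) (Function('R')(m) = Mul(Add(m, Mul(Add(m, Pow(Mul(2, m), 2)), Pow(Mul(2, m), -1))), Add(-8, m)) = Mul(Add(m, Mul(Add(m, Mul(4, Pow(m, 2))), Mul(Rational(1, 2), Pow(m, -1)))), Add(-8, m)) = Mul(Add(m, Mul(Rational(1, 2), Pow(m, -1), Add(m, Mul(4, Pow(m, 2))))), Add(-8, m)) = Mul(Add(-8, m), Add(m, Mul(Rational(1, 2), Pow(m, -1), Add(m, Mul(4, Pow(m, 2)))))))
Add(Add(Function('R')(-2), Mul(12, q)), Mul(-1, 38233)) = Add(Add(Add(-4, Mul(3, Pow(-2, 2)), Mul(Rational(-47, 2), -2)), Mul(12, -55)), Mul(-1, 38233)) = Add(Add(Add(-4, Mul(3, 4), 47), -660), -38233) = Add(Add(Add(-4, 12, 47), -660), -38233) = Add(Add(55, -660), -38233) = Add(-605, -38233) = -38838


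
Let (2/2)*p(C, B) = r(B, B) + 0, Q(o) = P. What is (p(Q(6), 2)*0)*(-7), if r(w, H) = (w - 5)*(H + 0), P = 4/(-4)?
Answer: 0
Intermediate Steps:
P = -1 (P = 4*(-¼) = -1)
Q(o) = -1
r(w, H) = H*(-5 + w) (r(w, H) = (-5 + w)*H = H*(-5 + w))
p(C, B) = B*(-5 + B) (p(C, B) = B*(-5 + B) + 0 = B*(-5 + B))
(p(Q(6), 2)*0)*(-7) = ((2*(-5 + 2))*0)*(-7) = ((2*(-3))*0)*(-7) = -6*0*(-7) = 0*(-7) = 0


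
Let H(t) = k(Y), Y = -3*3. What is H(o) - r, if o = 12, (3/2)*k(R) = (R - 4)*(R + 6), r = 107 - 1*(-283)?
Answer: -364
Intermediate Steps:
Y = -9
r = 390 (r = 107 + 283 = 390)
k(R) = 2*(-4 + R)*(6 + R)/3 (k(R) = 2*((R - 4)*(R + 6))/3 = 2*((-4 + R)*(6 + R))/3 = 2*(-4 + R)*(6 + R)/3)
H(t) = 26 (H(t) = -16 + (⅔)*(-9)² + (4/3)*(-9) = -16 + (⅔)*81 - 12 = -16 + 54 - 12 = 26)
H(o) - r = 26 - 1*390 = 26 - 390 = -364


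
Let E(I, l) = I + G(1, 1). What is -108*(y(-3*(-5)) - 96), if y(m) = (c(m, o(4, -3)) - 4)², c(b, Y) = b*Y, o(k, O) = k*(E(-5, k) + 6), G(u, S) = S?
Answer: -1442880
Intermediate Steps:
E(I, l) = 1 + I (E(I, l) = I + 1 = 1 + I)
o(k, O) = 2*k (o(k, O) = k*((1 - 5) + 6) = k*(-4 + 6) = k*2 = 2*k)
c(b, Y) = Y*b
y(m) = (-4 + 8*m)² (y(m) = ((2*4)*m - 4)² = (8*m - 4)² = (-4 + 8*m)²)
-108*(y(-3*(-5)) - 96) = -108*(16*(-1 + 2*(-3*(-5)))² - 96) = -108*(16*(-1 + 2*15)² - 96) = -108*(16*(-1 + 30)² - 96) = -108*(16*29² - 96) = -108*(16*841 - 96) = -108*(13456 - 96) = -108*13360 = -1442880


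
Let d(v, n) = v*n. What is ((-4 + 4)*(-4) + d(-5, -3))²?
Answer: 225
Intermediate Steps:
d(v, n) = n*v
((-4 + 4)*(-4) + d(-5, -3))² = ((-4 + 4)*(-4) - 3*(-5))² = (0*(-4) + 15)² = (0 + 15)² = 15² = 225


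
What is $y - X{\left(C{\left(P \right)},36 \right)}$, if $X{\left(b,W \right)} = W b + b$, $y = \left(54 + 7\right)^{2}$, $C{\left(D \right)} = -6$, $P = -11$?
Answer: $3943$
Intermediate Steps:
$y = 3721$ ($y = 61^{2} = 3721$)
$X{\left(b,W \right)} = b + W b$
$y - X{\left(C{\left(P \right)},36 \right)} = 3721 - - 6 \left(1 + 36\right) = 3721 - \left(-6\right) 37 = 3721 - -222 = 3721 + 222 = 3943$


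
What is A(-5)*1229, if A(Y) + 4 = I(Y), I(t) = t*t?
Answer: 25809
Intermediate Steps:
I(t) = t**2
A(Y) = -4 + Y**2
A(-5)*1229 = (-4 + (-5)**2)*1229 = (-4 + 25)*1229 = 21*1229 = 25809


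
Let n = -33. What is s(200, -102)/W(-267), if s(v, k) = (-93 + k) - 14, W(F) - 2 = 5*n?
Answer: 209/163 ≈ 1.2822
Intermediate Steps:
W(F) = -163 (W(F) = 2 + 5*(-33) = 2 - 165 = -163)
s(v, k) = -107 + k
s(200, -102)/W(-267) = (-107 - 102)/(-163) = -209*(-1/163) = 209/163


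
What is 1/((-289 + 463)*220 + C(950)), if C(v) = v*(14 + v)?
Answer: 1/954080 ≈ 1.0481e-6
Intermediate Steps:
1/((-289 + 463)*220 + C(950)) = 1/((-289 + 463)*220 + 950*(14 + 950)) = 1/(174*220 + 950*964) = 1/(38280 + 915800) = 1/954080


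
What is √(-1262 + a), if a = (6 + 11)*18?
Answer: 2*I*√239 ≈ 30.919*I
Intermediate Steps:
a = 306 (a = 17*18 = 306)
√(-1262 + a) = √(-1262 + 306) = √(-956) = 2*I*√239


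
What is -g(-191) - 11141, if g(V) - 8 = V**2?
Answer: -47630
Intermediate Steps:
g(V) = 8 + V**2
-g(-191) - 11141 = -(8 + (-191)**2) - 11141 = -(8 + 36481) - 11141 = -1*36489 - 11141 = -36489 - 11141 = -47630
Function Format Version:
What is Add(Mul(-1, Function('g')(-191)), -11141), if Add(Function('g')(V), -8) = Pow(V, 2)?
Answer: -47630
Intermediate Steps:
Function('g')(V) = Add(8, Pow(V, 2))
Add(Mul(-1, Function('g')(-191)), -11141) = Add(Mul(-1, Add(8, Pow(-191, 2))), -11141) = Add(Mul(-1, Add(8, 36481)), -11141) = Add(Mul(-1, 36489), -11141) = Add(-36489, -11141) = -47630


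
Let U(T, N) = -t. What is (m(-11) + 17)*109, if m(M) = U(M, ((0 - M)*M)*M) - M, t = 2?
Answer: 2834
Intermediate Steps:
U(T, N) = -2 (U(T, N) = -1*2 = -2)
m(M) = -2 - M
(m(-11) + 17)*109 = ((-2 - 1*(-11)) + 17)*109 = ((-2 + 11) + 17)*109 = (9 + 17)*109 = 26*109 = 2834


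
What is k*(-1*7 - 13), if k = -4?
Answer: 80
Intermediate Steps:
k*(-1*7 - 13) = -4*(-1*7 - 13) = -4*(-7 - 13) = -4*(-20) = 80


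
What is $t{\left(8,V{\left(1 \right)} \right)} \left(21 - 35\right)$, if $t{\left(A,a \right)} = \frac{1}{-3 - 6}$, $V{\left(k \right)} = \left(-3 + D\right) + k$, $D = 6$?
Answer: $\frac{14}{9} \approx 1.5556$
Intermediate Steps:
$V{\left(k \right)} = 3 + k$ ($V{\left(k \right)} = \left(-3 + 6\right) + k = 3 + k$)
$t{\left(A,a \right)} = - \frac{1}{9}$ ($t{\left(A,a \right)} = \frac{1}{-9} = - \frac{1}{9}$)
$t{\left(8,V{\left(1 \right)} \right)} \left(21 - 35\right) = - \frac{21 - 35}{9} = \left(- \frac{1}{9}\right) \left(-14\right) = \frac{14}{9}$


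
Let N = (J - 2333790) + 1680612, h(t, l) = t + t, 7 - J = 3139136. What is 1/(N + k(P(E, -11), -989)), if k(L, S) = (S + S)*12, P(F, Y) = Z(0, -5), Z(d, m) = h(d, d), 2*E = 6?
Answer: -1/3816043 ≈ -2.6205e-7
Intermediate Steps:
J = -3139129 (J = 7 - 1*3139136 = 7 - 3139136 = -3139129)
E = 3 (E = (½)*6 = 3)
h(t, l) = 2*t
N = -3792307 (N = (-3139129 - 2333790) + 1680612 = -5472919 + 1680612 = -3792307)
Z(d, m) = 2*d
P(F, Y) = 0 (P(F, Y) = 2*0 = 0)
k(L, S) = 24*S (k(L, S) = (2*S)*12 = 24*S)
1/(N + k(P(E, -11), -989)) = 1/(-3792307 + 24*(-989)) = 1/(-3792307 - 23736) = 1/(-3816043) = -1/3816043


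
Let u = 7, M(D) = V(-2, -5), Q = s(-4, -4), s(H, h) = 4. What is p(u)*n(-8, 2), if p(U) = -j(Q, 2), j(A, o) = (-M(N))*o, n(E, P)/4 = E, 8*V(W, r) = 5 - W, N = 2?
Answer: -56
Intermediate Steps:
Q = 4
V(W, r) = 5/8 - W/8 (V(W, r) = (5 - W)/8 = 5/8 - W/8)
n(E, P) = 4*E
M(D) = 7/8 (M(D) = 5/8 - 1/8*(-2) = 5/8 + 1/4 = 7/8)
j(A, o) = -7*o/8 (j(A, o) = (-1*7/8)*o = -7*o/8)
p(U) = 7/4 (p(U) = -(-7)*2/8 = -1*(-7/4) = 7/4)
p(u)*n(-8, 2) = 7*(4*(-8))/4 = (7/4)*(-32) = -56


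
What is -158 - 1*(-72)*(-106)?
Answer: -7790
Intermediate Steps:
-158 - 1*(-72)*(-106) = -158 + 72*(-106) = -158 - 7632 = -7790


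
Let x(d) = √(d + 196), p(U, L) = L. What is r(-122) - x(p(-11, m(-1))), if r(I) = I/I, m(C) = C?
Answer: 1 - √195 ≈ -12.964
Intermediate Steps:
r(I) = 1
x(d) = √(196 + d)
r(-122) - x(p(-11, m(-1))) = 1 - √(196 - 1) = 1 - √195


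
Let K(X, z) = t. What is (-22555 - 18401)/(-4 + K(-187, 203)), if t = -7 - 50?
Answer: 40956/61 ≈ 671.41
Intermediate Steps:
t = -57
K(X, z) = -57
(-22555 - 18401)/(-4 + K(-187, 203)) = (-22555 - 18401)/(-4 - 57) = -40956/(-61) = -40956*(-1/61) = 40956/61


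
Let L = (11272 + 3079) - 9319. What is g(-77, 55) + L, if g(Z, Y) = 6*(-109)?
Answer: 4378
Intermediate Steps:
g(Z, Y) = -654
L = 5032 (L = 14351 - 9319 = 5032)
g(-77, 55) + L = -654 + 5032 = 4378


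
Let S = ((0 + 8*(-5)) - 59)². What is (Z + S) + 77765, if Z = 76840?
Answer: 164406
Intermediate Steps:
S = 9801 (S = ((0 - 40) - 59)² = (-40 - 59)² = (-99)² = 9801)
(Z + S) + 77765 = (76840 + 9801) + 77765 = 86641 + 77765 = 164406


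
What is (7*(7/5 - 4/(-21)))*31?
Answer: 5177/15 ≈ 345.13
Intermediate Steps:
(7*(7/5 - 4/(-21)))*31 = (7*(7*(⅕) - 4*(-1/21)))*31 = (7*(7/5 + 4/21))*31 = (7*(167/105))*31 = (167/15)*31 = 5177/15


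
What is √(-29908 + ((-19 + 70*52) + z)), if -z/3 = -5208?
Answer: I*√10663 ≈ 103.26*I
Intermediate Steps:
z = 15624 (z = -3*(-5208) = 15624)
√(-29908 + ((-19 + 70*52) + z)) = √(-29908 + ((-19 + 70*52) + 15624)) = √(-29908 + ((-19 + 3640) + 15624)) = √(-29908 + (3621 + 15624)) = √(-29908 + 19245) = √(-10663) = I*√10663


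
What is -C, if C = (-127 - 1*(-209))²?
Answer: -6724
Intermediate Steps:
C = 6724 (C = (-127 + 209)² = 82² = 6724)
-C = -1*6724 = -6724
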